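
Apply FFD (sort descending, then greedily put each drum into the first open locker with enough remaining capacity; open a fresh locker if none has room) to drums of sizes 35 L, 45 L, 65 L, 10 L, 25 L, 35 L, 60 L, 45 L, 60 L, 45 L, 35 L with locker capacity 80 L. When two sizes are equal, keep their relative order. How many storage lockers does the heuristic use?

Sorted descending: 65, 60, 60, 45, 45, 45, 35, 35, 35, 25, 10.
  65 → locker 1 (new)  [load 65/80]
  60 → locker 2 (new)  [load 60/80]
  60 → locker 3 (new)  [load 60/80]
  45 → locker 4 (new)  [load 45/80]
  45 → locker 5 (new)  [load 45/80]
  45 → locker 6 (new)  [load 45/80]
  35 → locker 4  [load 80/80]
  35 → locker 5  [load 80/80]
  35 → locker 6  [load 80/80]
  25 → locker 7 (new)  [load 25/80]
  10 → locker 1  [load 75/80]
7 storage lockers opened.

7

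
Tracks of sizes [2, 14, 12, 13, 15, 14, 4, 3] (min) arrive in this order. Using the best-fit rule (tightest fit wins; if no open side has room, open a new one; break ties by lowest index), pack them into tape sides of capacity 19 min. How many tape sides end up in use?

5

  2 → side 1 (new)  [load 2/19]
  14 → side 1  [load 16/19]
  12 → side 2 (new)  [load 12/19]
  13 → side 3 (new)  [load 13/19]
  15 → side 4 (new)  [load 15/19]
  14 → side 5 (new)  [load 14/19]
  4 → side 4  [load 19/19]
  3 → side 1  [load 19/19]
5 tape sides opened.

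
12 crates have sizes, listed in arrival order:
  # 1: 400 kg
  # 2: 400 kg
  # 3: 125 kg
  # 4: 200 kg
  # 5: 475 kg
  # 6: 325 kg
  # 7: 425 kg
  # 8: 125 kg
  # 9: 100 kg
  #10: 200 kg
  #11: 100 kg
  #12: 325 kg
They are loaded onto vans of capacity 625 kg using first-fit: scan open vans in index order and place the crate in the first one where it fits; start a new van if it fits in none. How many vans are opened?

6

  400 → van 1 (new)  [load 400/625]
  400 → van 2 (new)  [load 400/625]
  125 → van 1  [load 525/625]
  200 → van 2  [load 600/625]
  475 → van 3 (new)  [load 475/625]
  325 → van 4 (new)  [load 325/625]
  425 → van 5 (new)  [load 425/625]
  125 → van 3  [load 600/625]
  100 → van 1  [load 625/625]
  200 → van 4  [load 525/625]
  100 → van 4  [load 625/625]
  325 → van 6 (new)  [load 325/625]
6 vans opened.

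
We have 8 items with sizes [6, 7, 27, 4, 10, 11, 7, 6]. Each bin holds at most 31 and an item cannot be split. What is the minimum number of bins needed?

3

Total = 27 + 11 + 10 + 7 + 7 + 6 + 6 + 4 = 78.
Lower bound: ⌈78/31⌉ = 3 bins.
A packing using 3 bins:
  bin 1: 27 + 4 = 31
  bin 2: 11 + 10 + 7 = 28
  bin 3: 7 + 6 + 6 = 19
This matches the lower bound, so 3 is optimal.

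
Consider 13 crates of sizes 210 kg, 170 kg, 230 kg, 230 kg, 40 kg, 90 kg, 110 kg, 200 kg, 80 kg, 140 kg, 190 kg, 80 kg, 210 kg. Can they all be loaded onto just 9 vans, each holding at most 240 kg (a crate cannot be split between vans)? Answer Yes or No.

Total = 1980 kg; ⌈1980/240⌉ = 9.
The bound of 9 does not rule out 9, but exhaustive search shows no assignment into 9 vans of capacity 240 kg exists — the minimum is 10.

No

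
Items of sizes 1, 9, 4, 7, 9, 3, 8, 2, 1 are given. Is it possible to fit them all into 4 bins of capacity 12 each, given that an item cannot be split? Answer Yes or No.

A valid assignment using 4 bins:
  bin 1: 9 + 3 = 12
  bin 2: 9 + 2 + 1 = 12
  bin 3: 8 + 4 = 12
  bin 4: 7 + 1 = 8
Every load is within 12, so 4 bins suffice.

Yes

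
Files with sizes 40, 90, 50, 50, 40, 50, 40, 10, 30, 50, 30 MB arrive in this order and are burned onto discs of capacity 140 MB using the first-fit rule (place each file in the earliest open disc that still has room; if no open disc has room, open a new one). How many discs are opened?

  40 → disc 1 (new)  [load 40/140]
  90 → disc 1  [load 130/140]
  50 → disc 2 (new)  [load 50/140]
  50 → disc 2  [load 100/140]
  40 → disc 2  [load 140/140]
  50 → disc 3 (new)  [load 50/140]
  40 → disc 3  [load 90/140]
  10 → disc 1  [load 140/140]
  30 → disc 3  [load 120/140]
  50 → disc 4 (new)  [load 50/140]
  30 → disc 4  [load 80/140]
4 discs opened.

4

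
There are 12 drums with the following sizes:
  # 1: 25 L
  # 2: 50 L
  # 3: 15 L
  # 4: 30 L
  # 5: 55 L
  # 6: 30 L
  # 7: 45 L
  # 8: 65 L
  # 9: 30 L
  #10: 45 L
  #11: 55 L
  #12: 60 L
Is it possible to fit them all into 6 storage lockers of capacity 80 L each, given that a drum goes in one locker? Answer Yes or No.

No

Total = 505 L; ⌈505/80⌉ = 7.
At least 7 storage lockers are required, but only 6 are allowed.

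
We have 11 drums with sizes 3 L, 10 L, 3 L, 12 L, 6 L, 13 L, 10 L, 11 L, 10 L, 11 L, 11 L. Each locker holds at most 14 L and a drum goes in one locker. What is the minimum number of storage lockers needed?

Total = 13 + 12 + 11 + 11 + 11 + 10 + 10 + 10 + 6 + 3 + 3 = 100 L.
Lower bound: ⌈100/14⌉ = 8 storage lockers.
A packing using 9 storage lockers:
  locker 1: 13 = 13
  locker 2: 12 = 12
  locker 3: 11 + 3 = 14
  locker 4: 11 + 3 = 14
  locker 5: 11 = 11
  locker 6: 10 = 10
  locker 7: 10 = 10
  locker 8: 10 = 10
  locker 9: 6 = 6
No arrangement into 8 storage lockers stays within capacity, so 9 is optimal.

9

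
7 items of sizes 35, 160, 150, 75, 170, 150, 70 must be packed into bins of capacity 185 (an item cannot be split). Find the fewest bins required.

Total = 170 + 160 + 150 + 150 + 75 + 70 + 35 = 810.
Lower bound: ⌈810/185⌉ = 5 bins.
A packing using 5 bins:
  bin 1: 170 = 170
  bin 2: 160 = 160
  bin 3: 150 + 35 = 185
  bin 4: 150 = 150
  bin 5: 75 + 70 = 145
This matches the lower bound, so 5 is optimal.

5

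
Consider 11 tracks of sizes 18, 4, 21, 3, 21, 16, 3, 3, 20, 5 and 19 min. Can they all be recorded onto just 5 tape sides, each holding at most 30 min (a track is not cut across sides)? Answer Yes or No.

No

Total = 133 min; ⌈133/30⌉ = 5.
6 tracks each exceed half the capacity and cannot share a side, forcing at least 6 tape sides.
At least 6 tape sides are required, but only 5 are allowed.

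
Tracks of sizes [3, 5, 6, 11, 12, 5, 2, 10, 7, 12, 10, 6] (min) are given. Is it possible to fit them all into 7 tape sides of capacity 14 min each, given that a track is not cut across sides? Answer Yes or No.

No

Total = 89 min; ⌈89/14⌉ = 7.
The bound of 7 does not rule out 7, but exhaustive search shows no assignment into 7 tape sides of capacity 14 min exists — the minimum is 8.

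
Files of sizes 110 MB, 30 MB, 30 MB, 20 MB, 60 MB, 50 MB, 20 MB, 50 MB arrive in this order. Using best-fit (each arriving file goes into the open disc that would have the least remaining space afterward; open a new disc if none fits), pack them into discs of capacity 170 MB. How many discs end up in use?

  110 → disc 1 (new)  [load 110/170]
  30 → disc 1  [load 140/170]
  30 → disc 1  [load 170/170]
  20 → disc 2 (new)  [load 20/170]
  60 → disc 2  [load 80/170]
  50 → disc 2  [load 130/170]
  20 → disc 2  [load 150/170]
  50 → disc 3 (new)  [load 50/170]
3 discs opened.

3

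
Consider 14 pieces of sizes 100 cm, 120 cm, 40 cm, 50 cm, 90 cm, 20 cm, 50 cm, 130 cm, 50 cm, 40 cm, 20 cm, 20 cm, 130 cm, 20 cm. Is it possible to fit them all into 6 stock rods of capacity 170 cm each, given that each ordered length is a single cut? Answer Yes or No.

Yes

A valid assignment using 6 stock rods:
  stock rod 1: 130 + 40 = 170
  stock rod 2: 130 + 40 = 170
  stock rod 3: 120 + 50 = 170
  stock rod 4: 100 + 50 + 20 = 170
  stock rod 5: 90 + 50 + 20 = 160
  stock rod 6: 20 + 20 = 40
Every load is within 170 cm, so 6 stock rods suffice.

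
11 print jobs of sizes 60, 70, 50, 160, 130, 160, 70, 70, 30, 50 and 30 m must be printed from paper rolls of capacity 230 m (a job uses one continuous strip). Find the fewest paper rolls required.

Total = 160 + 160 + 130 + 70 + 70 + 70 + 60 + 50 + 50 + 30 + 30 = 880 m.
Lower bound: ⌈880/230⌉ = 4 paper rolls.
A packing using 4 paper rolls:
  roll 1: 160 + 70 = 230
  roll 2: 160 + 70 = 230
  roll 3: 130 + 70 + 30 = 230
  roll 4: 60 + 50 + 50 + 30 = 190
This matches the lower bound, so 4 is optimal.

4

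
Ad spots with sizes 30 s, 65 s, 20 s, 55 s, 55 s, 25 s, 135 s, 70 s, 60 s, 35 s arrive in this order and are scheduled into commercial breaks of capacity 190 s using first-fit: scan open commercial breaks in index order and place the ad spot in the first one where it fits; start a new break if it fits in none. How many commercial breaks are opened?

  30 → break 1 (new)  [load 30/190]
  65 → break 1  [load 95/190]
  20 → break 1  [load 115/190]
  55 → break 1  [load 170/190]
  55 → break 2 (new)  [load 55/190]
  25 → break 2  [load 80/190]
  135 → break 3 (new)  [load 135/190]
  70 → break 2  [load 150/190]
  60 → break 4 (new)  [load 60/190]
  35 → break 2  [load 185/190]
4 commercial breaks opened.

4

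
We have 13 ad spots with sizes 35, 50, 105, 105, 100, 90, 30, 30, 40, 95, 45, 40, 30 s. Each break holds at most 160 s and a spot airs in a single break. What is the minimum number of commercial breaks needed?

Total = 105 + 105 + 100 + 95 + 90 + 50 + 45 + 40 + 40 + 35 + 30 + 30 + 30 = 795 s.
Lower bound: ⌈795/160⌉ = 5 commercial breaks.
A packing using 6 commercial breaks:
  break 1: 105 + 50 = 155
  break 2: 105 + 45 = 150
  break 3: 100 + 40 = 140
  break 4: 95 + 40 = 135
  break 5: 90 + 35 + 30 = 155
  break 6: 30 + 30 = 60
No arrangement into 5 commercial breaks stays within capacity, so 6 is optimal.

6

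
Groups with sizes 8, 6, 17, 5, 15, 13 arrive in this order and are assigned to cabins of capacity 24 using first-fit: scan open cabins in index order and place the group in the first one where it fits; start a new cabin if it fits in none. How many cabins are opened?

4

  8 → cabin 1 (new)  [load 8/24]
  6 → cabin 1  [load 14/24]
  17 → cabin 2 (new)  [load 17/24]
  5 → cabin 1  [load 19/24]
  15 → cabin 3 (new)  [load 15/24]
  13 → cabin 4 (new)  [load 13/24]
4 cabins opened.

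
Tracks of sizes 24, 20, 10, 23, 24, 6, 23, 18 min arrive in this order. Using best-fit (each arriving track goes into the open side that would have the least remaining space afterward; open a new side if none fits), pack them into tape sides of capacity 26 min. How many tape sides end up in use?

7

  24 → side 1 (new)  [load 24/26]
  20 → side 2 (new)  [load 20/26]
  10 → side 3 (new)  [load 10/26]
  23 → side 4 (new)  [load 23/26]
  24 → side 5 (new)  [load 24/26]
  6 → side 2  [load 26/26]
  23 → side 6 (new)  [load 23/26]
  18 → side 7 (new)  [load 18/26]
7 tape sides opened.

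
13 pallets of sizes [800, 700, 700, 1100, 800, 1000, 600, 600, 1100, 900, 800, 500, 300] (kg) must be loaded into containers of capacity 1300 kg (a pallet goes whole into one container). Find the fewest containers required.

Total = 1100 + 1100 + 1000 + 900 + 800 + 800 + 800 + 700 + 700 + 600 + 600 + 500 + 300 = 9900 kg.
Lower bound: ⌈9900/1300⌉ = 8 containers.
Also, 9 pallets each exceed 650 kg, and no two of those can share a container, so at least 9 containers are needed.
A packing using 9 containers:
  container 1: 1100 = 1100
  container 2: 1100 = 1100
  container 3: 1000 + 300 = 1300
  container 4: 900 = 900
  container 5: 800 + 500 = 1300
  container 6: 800 = 800
  container 7: 800 = 800
  container 8: 700 + 600 = 1300
  container 9: 700 + 600 = 1300
This matches the lower bound, so 9 is optimal.

9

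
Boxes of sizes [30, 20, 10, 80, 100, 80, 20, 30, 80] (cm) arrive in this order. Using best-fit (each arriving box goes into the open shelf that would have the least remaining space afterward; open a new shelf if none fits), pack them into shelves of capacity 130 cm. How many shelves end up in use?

5

  30 → shelf 1 (new)  [load 30/130]
  20 → shelf 1  [load 50/130]
  10 → shelf 1  [load 60/130]
  80 → shelf 2 (new)  [load 80/130]
  100 → shelf 3 (new)  [load 100/130]
  80 → shelf 4 (new)  [load 80/130]
  20 → shelf 3  [load 120/130]
  30 → shelf 2  [load 110/130]
  80 → shelf 5 (new)  [load 80/130]
5 shelves opened.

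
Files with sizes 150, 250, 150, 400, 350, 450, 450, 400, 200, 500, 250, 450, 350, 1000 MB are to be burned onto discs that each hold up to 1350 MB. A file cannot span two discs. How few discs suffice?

4

Total = 1000 + 500 + 450 + 450 + 450 + 400 + 400 + 350 + 350 + 250 + 250 + 200 + 150 + 150 = 5350 MB.
Lower bound: ⌈5350/1350⌉ = 4 discs.
A packing using 4 discs:
  disc 1: 1000 + 350 = 1350
  disc 2: 500 + 450 + 400 = 1350
  disc 3: 450 + 450 + 400 = 1300
  disc 4: 350 + 250 + 250 + 200 + 150 + 150 = 1350
This matches the lower bound, so 4 is optimal.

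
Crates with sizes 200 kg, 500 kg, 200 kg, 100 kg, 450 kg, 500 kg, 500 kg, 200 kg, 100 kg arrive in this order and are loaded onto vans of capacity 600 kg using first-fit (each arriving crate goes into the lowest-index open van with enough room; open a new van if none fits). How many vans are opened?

  200 → van 1 (new)  [load 200/600]
  500 → van 2 (new)  [load 500/600]
  200 → van 1  [load 400/600]
  100 → van 1  [load 500/600]
  450 → van 3 (new)  [load 450/600]
  500 → van 4 (new)  [load 500/600]
  500 → van 5 (new)  [load 500/600]
  200 → van 6 (new)  [load 200/600]
  100 → van 1  [load 600/600]
6 vans opened.

6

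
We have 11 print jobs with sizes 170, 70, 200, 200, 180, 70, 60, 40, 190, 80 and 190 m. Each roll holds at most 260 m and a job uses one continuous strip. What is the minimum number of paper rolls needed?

6

Total = 200 + 200 + 190 + 190 + 180 + 170 + 80 + 70 + 70 + 60 + 40 = 1450 m.
Lower bound: ⌈1450/260⌉ = 6 paper rolls.
A packing using 6 paper rolls:
  roll 1: 200 + 60 = 260
  roll 2: 200 + 40 = 240
  roll 3: 190 + 70 = 260
  roll 4: 190 + 70 = 260
  roll 5: 180 + 80 = 260
  roll 6: 170 = 170
This matches the lower bound, so 6 is optimal.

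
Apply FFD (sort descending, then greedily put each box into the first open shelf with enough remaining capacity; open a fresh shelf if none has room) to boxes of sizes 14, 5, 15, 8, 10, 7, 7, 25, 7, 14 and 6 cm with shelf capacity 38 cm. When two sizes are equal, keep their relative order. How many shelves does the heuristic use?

Sorted descending: 25, 15, 14, 14, 10, 8, 7, 7, 7, 6, 5.
  25 → shelf 1 (new)  [load 25/38]
  15 → shelf 2 (new)  [load 15/38]
  14 → shelf 2  [load 29/38]
  14 → shelf 3 (new)  [load 14/38]
  10 → shelf 1  [load 35/38]
  8 → shelf 2  [load 37/38]
  7 → shelf 3  [load 21/38]
  7 → shelf 3  [load 28/38]
  7 → shelf 3  [load 35/38]
  6 → shelf 4 (new)  [load 6/38]
  5 → shelf 4  [load 11/38]
4 shelves opened.

4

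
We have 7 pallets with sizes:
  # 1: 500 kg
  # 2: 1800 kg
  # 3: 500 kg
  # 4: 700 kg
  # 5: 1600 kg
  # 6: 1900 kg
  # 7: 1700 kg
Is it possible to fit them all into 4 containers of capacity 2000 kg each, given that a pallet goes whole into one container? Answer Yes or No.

No

Total = 8700 kg; ⌈8700/2000⌉ = 5.
At least 5 containers are required, but only 4 are allowed.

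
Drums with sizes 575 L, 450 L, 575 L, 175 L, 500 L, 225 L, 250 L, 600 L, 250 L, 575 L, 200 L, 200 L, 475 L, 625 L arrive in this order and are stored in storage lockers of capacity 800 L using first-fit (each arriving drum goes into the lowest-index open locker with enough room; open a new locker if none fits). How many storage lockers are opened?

8

  575 → locker 1 (new)  [load 575/800]
  450 → locker 2 (new)  [load 450/800]
  575 → locker 3 (new)  [load 575/800]
  175 → locker 1  [load 750/800]
  500 → locker 4 (new)  [load 500/800]
  225 → locker 2  [load 675/800]
  250 → locker 4  [load 750/800]
  600 → locker 5 (new)  [load 600/800]
  250 → locker 6 (new)  [load 250/800]
  575 → locker 7 (new)  [load 575/800]
  200 → locker 3  [load 775/800]
  200 → locker 5  [load 800/800]
  475 → locker 6  [load 725/800]
  625 → locker 8 (new)  [load 625/800]
8 storage lockers opened.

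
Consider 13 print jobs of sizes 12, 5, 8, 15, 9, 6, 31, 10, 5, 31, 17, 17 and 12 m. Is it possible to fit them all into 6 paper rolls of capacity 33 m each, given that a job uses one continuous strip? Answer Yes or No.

A valid assignment using 6 paper rolls:
  roll 1: 31 = 31
  roll 2: 31 = 31
  roll 3: 17 + 15 = 32
  roll 4: 17 + 12 = 29
  roll 5: 12 + 10 + 9 = 31
  roll 6: 8 + 6 + 5 + 5 = 24
Every load is within 33 m, so 6 paper rolls suffice.

Yes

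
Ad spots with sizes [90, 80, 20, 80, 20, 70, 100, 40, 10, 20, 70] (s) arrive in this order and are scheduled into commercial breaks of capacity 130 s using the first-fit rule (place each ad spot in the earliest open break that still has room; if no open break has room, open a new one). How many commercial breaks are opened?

6

  90 → break 1 (new)  [load 90/130]
  80 → break 2 (new)  [load 80/130]
  20 → break 1  [load 110/130]
  80 → break 3 (new)  [load 80/130]
  20 → break 1  [load 130/130]
  70 → break 4 (new)  [load 70/130]
  100 → break 5 (new)  [load 100/130]
  40 → break 2  [load 120/130]
  10 → break 2  [load 130/130]
  20 → break 3  [load 100/130]
  70 → break 6 (new)  [load 70/130]
6 commercial breaks opened.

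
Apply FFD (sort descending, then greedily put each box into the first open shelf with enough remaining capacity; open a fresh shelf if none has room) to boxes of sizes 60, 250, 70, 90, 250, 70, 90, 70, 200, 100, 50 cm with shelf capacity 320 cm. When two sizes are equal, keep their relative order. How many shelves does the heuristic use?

Sorted descending: 250, 250, 200, 100, 90, 90, 70, 70, 70, 60, 50.
  250 → shelf 1 (new)  [load 250/320]
  250 → shelf 2 (new)  [load 250/320]
  200 → shelf 3 (new)  [load 200/320]
  100 → shelf 3  [load 300/320]
  90 → shelf 4 (new)  [load 90/320]
  90 → shelf 4  [load 180/320]
  70 → shelf 1  [load 320/320]
  70 → shelf 2  [load 320/320]
  70 → shelf 4  [load 250/320]
  60 → shelf 4  [load 310/320]
  50 → shelf 5 (new)  [load 50/320]
5 shelves opened.

5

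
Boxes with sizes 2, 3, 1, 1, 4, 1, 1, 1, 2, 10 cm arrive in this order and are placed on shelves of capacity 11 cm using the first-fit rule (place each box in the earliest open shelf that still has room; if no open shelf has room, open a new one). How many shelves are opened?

  2 → shelf 1 (new)  [load 2/11]
  3 → shelf 1  [load 5/11]
  1 → shelf 1  [load 6/11]
  1 → shelf 1  [load 7/11]
  4 → shelf 1  [load 11/11]
  1 → shelf 2 (new)  [load 1/11]
  1 → shelf 2  [load 2/11]
  1 → shelf 2  [load 3/11]
  2 → shelf 2  [load 5/11]
  10 → shelf 3 (new)  [load 10/11]
3 shelves opened.

3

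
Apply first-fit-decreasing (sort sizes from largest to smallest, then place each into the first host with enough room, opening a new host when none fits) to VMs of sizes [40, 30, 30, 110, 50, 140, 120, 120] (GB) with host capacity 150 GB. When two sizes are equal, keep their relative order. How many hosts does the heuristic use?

5

Sorted descending: 140, 120, 120, 110, 50, 40, 30, 30.
  140 → host 1 (new)  [load 140/150]
  120 → host 2 (new)  [load 120/150]
  120 → host 3 (new)  [load 120/150]
  110 → host 4 (new)  [load 110/150]
  50 → host 5 (new)  [load 50/150]
  40 → host 4  [load 150/150]
  30 → host 2  [load 150/150]
  30 → host 3  [load 150/150]
5 hosts opened.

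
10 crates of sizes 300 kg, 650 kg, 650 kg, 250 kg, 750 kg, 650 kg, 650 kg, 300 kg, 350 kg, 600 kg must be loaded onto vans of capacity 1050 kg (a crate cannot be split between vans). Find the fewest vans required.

6

Total = 750 + 650 + 650 + 650 + 650 + 600 + 350 + 300 + 300 + 250 = 5150 kg.
Lower bound: ⌈5150/1050⌉ = 5 vans.
Also, 6 crates each exceed 525 kg, and no two of those can share a van, so at least 6 vans are needed.
A packing using 6 vans:
  van 1: 750 + 300 = 1050
  van 2: 650 + 350 = 1000
  van 3: 650 + 300 = 950
  van 4: 650 + 250 = 900
  van 5: 650 = 650
  van 6: 600 = 600
This matches the lower bound, so 6 is optimal.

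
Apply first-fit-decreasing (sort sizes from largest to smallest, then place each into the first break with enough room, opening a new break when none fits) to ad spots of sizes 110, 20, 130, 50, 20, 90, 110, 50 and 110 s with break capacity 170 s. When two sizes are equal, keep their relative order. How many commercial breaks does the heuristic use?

Sorted descending: 130, 110, 110, 110, 90, 50, 50, 20, 20.
  130 → break 1 (new)  [load 130/170]
  110 → break 2 (new)  [load 110/170]
  110 → break 3 (new)  [load 110/170]
  110 → break 4 (new)  [load 110/170]
  90 → break 5 (new)  [load 90/170]
  50 → break 2  [load 160/170]
  50 → break 3  [load 160/170]
  20 → break 1  [load 150/170]
  20 → break 1  [load 170/170]
5 commercial breaks opened.

5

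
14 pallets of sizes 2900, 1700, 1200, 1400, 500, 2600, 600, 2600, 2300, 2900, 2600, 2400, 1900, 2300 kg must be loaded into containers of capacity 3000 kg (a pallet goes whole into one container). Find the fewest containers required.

11

Total = 2900 + 2900 + 2600 + 2600 + 2600 + 2400 + 2300 + 2300 + 1900 + 1700 + 1400 + 1200 + 600 + 500 = 27900 kg.
Lower bound: ⌈27900/3000⌉ = 10 containers.
A packing using 11 containers:
  container 1: 2900 = 2900
  container 2: 2900 = 2900
  container 3: 2600 = 2600
  container 4: 2600 = 2600
  container 5: 2600 = 2600
  container 6: 2400 + 600 = 3000
  container 7: 2300 + 500 = 2800
  container 8: 2300 = 2300
  container 9: 1900 = 1900
  container 10: 1700 + 1200 = 2900
  container 11: 1400 = 1400
No arrangement into 10 containers stays within capacity, so 11 is optimal.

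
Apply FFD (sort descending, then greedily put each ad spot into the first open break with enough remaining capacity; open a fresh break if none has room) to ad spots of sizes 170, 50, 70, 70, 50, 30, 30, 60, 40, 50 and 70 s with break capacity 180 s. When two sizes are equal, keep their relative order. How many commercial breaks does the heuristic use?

Sorted descending: 170, 70, 70, 70, 60, 50, 50, 50, 40, 30, 30.
  170 → break 1 (new)  [load 170/180]
  70 → break 2 (new)  [load 70/180]
  70 → break 2  [load 140/180]
  70 → break 3 (new)  [load 70/180]
  60 → break 3  [load 130/180]
  50 → break 3  [load 180/180]
  50 → break 4 (new)  [load 50/180]
  50 → break 4  [load 100/180]
  40 → break 2  [load 180/180]
  30 → break 4  [load 130/180]
  30 → break 4  [load 160/180]
4 commercial breaks opened.

4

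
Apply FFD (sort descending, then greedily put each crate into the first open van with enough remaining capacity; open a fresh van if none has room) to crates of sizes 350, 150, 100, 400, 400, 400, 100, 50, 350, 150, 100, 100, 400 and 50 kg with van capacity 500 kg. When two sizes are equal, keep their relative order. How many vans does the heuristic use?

7

Sorted descending: 400, 400, 400, 400, 350, 350, 150, 150, 100, 100, 100, 100, 50, 50.
  400 → van 1 (new)  [load 400/500]
  400 → van 2 (new)  [load 400/500]
  400 → van 3 (new)  [load 400/500]
  400 → van 4 (new)  [load 400/500]
  350 → van 5 (new)  [load 350/500]
  350 → van 6 (new)  [load 350/500]
  150 → van 5  [load 500/500]
  150 → van 6  [load 500/500]
  100 → van 1  [load 500/500]
  100 → van 2  [load 500/500]
  100 → van 3  [load 500/500]
  100 → van 4  [load 500/500]
  50 → van 7 (new)  [load 50/500]
  50 → van 7  [load 100/500]
7 vans opened.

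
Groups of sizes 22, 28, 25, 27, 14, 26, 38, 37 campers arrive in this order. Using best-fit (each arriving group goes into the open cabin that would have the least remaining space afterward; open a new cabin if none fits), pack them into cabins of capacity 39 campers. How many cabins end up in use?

  22 → cabin 1 (new)  [load 22/39]
  28 → cabin 2 (new)  [load 28/39]
  25 → cabin 3 (new)  [load 25/39]
  27 → cabin 4 (new)  [load 27/39]
  14 → cabin 3  [load 39/39]
  26 → cabin 5 (new)  [load 26/39]
  38 → cabin 6 (new)  [load 38/39]
  37 → cabin 7 (new)  [load 37/39]
7 cabins opened.

7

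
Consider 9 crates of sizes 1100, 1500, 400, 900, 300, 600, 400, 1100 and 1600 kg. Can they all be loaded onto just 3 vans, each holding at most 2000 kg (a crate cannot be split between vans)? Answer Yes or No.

No

Total = 7900 kg; ⌈7900/2000⌉ = 4.
At least 4 vans are required, but only 3 are allowed.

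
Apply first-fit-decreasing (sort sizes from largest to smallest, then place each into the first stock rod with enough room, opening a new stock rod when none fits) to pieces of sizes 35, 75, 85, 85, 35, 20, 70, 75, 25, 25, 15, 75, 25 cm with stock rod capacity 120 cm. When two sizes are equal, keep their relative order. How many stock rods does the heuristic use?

6

Sorted descending: 85, 85, 75, 75, 75, 70, 35, 35, 25, 25, 25, 20, 15.
  85 → stock rod 1 (new)  [load 85/120]
  85 → stock rod 2 (new)  [load 85/120]
  75 → stock rod 3 (new)  [load 75/120]
  75 → stock rod 4 (new)  [load 75/120]
  75 → stock rod 5 (new)  [load 75/120]
  70 → stock rod 6 (new)  [load 70/120]
  35 → stock rod 1  [load 120/120]
  35 → stock rod 2  [load 120/120]
  25 → stock rod 3  [load 100/120]
  25 → stock rod 4  [load 100/120]
  25 → stock rod 5  [load 100/120]
  20 → stock rod 3  [load 120/120]
  15 → stock rod 4  [load 115/120]
6 stock rods opened.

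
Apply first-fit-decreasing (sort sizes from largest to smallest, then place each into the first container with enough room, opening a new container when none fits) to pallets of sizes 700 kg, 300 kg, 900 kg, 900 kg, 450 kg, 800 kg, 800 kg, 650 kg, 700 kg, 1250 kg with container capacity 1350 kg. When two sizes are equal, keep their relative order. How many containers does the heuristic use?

Sorted descending: 1250, 900, 900, 800, 800, 700, 700, 650, 450, 300.
  1250 → container 1 (new)  [load 1250/1350]
  900 → container 2 (new)  [load 900/1350]
  900 → container 3 (new)  [load 900/1350]
  800 → container 4 (new)  [load 800/1350]
  800 → container 5 (new)  [load 800/1350]
  700 → container 6 (new)  [load 700/1350]
  700 → container 7 (new)  [load 700/1350]
  650 → container 6  [load 1350/1350]
  450 → container 2  [load 1350/1350]
  300 → container 3  [load 1200/1350]
7 containers opened.

7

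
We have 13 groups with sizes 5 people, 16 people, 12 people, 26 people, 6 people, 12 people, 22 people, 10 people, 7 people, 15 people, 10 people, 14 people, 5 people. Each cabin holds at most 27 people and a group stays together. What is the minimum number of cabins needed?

6

Total = 26 + 22 + 16 + 15 + 14 + 12 + 12 + 10 + 10 + 7 + 6 + 5 + 5 = 160 people.
Lower bound: ⌈160/27⌉ = 6 cabins.
A packing using 6 cabins:
  cabin 1: 26 = 26
  cabin 2: 22 + 5 = 27
  cabin 3: 16 + 6 + 5 = 27
  cabin 4: 15 + 12 = 27
  cabin 5: 14 + 12 = 26
  cabin 6: 10 + 10 + 7 = 27
This matches the lower bound, so 6 is optimal.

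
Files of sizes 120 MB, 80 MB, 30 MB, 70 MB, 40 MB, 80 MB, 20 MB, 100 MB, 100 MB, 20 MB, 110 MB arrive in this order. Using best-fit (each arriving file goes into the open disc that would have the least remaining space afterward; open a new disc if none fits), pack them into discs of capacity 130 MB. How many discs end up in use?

  120 → disc 1 (new)  [load 120/130]
  80 → disc 2 (new)  [load 80/130]
  30 → disc 2  [load 110/130]
  70 → disc 3 (new)  [load 70/130]
  40 → disc 3  [load 110/130]
  80 → disc 4 (new)  [load 80/130]
  20 → disc 2  [load 130/130]
  100 → disc 5 (new)  [load 100/130]
  100 → disc 6 (new)  [load 100/130]
  20 → disc 3  [load 130/130]
  110 → disc 7 (new)  [load 110/130]
7 discs opened.

7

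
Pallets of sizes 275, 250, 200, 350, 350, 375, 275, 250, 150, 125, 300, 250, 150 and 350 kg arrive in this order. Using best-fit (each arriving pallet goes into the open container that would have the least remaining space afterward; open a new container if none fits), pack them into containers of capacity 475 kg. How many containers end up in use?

10

  275 → container 1 (new)  [load 275/475]
  250 → container 2 (new)  [load 250/475]
  200 → container 1  [load 475/475]
  350 → container 3 (new)  [load 350/475]
  350 → container 4 (new)  [load 350/475]
  375 → container 5 (new)  [load 375/475]
  275 → container 6 (new)  [load 275/475]
  250 → container 7 (new)  [load 250/475]
  150 → container 6  [load 425/475]
  125 → container 3  [load 475/475]
  300 → container 8 (new)  [load 300/475]
  250 → container 9 (new)  [load 250/475]
  150 → container 8  [load 450/475]
  350 → container 10 (new)  [load 350/475]
10 containers opened.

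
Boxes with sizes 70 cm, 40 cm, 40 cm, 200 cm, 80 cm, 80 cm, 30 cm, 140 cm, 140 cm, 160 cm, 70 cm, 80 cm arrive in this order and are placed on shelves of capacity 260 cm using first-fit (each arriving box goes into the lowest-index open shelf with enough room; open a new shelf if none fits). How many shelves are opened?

5

  70 → shelf 1 (new)  [load 70/260]
  40 → shelf 1  [load 110/260]
  40 → shelf 1  [load 150/260]
  200 → shelf 2 (new)  [load 200/260]
  80 → shelf 1  [load 230/260]
  80 → shelf 3 (new)  [load 80/260]
  30 → shelf 1  [load 260/260]
  140 → shelf 3  [load 220/260]
  140 → shelf 4 (new)  [load 140/260]
  160 → shelf 5 (new)  [load 160/260]
  70 → shelf 4  [load 210/260]
  80 → shelf 5  [load 240/260]
5 shelves opened.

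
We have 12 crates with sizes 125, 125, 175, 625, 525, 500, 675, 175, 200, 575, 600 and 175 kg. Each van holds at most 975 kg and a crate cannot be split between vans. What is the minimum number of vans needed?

6

Total = 675 + 625 + 600 + 575 + 525 + 500 + 200 + 175 + 175 + 175 + 125 + 125 = 4475 kg.
Lower bound: ⌈4475/975⌉ = 5 vans.
Also, 6 crates each exceed 975/2 kg, and no two of those can share a van, so at least 6 vans are needed.
A packing using 6 vans:
  van 1: 675 + 200 = 875
  van 2: 625 + 175 + 175 = 975
  van 3: 600 + 175 + 125 = 900
  van 4: 575 + 125 = 700
  van 5: 525 = 525
  van 6: 500 = 500
This matches the lower bound, so 6 is optimal.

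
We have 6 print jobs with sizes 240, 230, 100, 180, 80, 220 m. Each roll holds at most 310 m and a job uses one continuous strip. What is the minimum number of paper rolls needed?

4

Total = 240 + 230 + 220 + 180 + 100 + 80 = 1050 m.
Lower bound: ⌈1050/310⌉ = 4 paper rolls.
A packing using 4 paper rolls:
  roll 1: 240 = 240
  roll 2: 230 + 80 = 310
  roll 3: 220 = 220
  roll 4: 180 + 100 = 280
This matches the lower bound, so 4 is optimal.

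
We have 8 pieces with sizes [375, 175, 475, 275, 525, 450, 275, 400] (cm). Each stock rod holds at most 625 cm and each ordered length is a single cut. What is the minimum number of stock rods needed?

6

Total = 525 + 475 + 450 + 400 + 375 + 275 + 275 + 175 = 2950 cm.
Lower bound: ⌈2950/625⌉ = 5 stock rods.
A packing using 6 stock rods:
  stock rod 1: 525 = 525
  stock rod 2: 475 = 475
  stock rod 3: 450 + 175 = 625
  stock rod 4: 400 = 400
  stock rod 5: 375 = 375
  stock rod 6: 275 + 275 = 550
No arrangement into 5 stock rods stays within capacity, so 6 is optimal.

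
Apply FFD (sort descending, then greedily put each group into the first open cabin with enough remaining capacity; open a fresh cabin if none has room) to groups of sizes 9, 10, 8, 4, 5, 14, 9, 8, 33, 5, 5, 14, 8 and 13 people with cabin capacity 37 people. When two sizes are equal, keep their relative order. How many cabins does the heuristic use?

4

Sorted descending: 33, 14, 14, 13, 10, 9, 9, 8, 8, 8, 5, 5, 5, 4.
  33 → cabin 1 (new)  [load 33/37]
  14 → cabin 2 (new)  [load 14/37]
  14 → cabin 2  [load 28/37]
  13 → cabin 3 (new)  [load 13/37]
  10 → cabin 3  [load 23/37]
  9 → cabin 2  [load 37/37]
  9 → cabin 3  [load 32/37]
  8 → cabin 4 (new)  [load 8/37]
  8 → cabin 4  [load 16/37]
  8 → cabin 4  [load 24/37]
  5 → cabin 3  [load 37/37]
  5 → cabin 4  [load 29/37]
  5 → cabin 4  [load 34/37]
  4 → cabin 1  [load 37/37]
4 cabins opened.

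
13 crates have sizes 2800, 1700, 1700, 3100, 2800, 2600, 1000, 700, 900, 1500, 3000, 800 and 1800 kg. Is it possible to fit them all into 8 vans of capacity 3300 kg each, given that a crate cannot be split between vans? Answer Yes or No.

Total = 24400 kg; ⌈24400/3300⌉ = 8.
The bound of 8 does not rule out 8, but exhaustive search shows no assignment into 8 vans of capacity 3300 kg exists — the minimum is 9.

No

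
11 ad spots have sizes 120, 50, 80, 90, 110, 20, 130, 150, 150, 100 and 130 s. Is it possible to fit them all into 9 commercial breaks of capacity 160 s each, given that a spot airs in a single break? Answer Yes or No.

Yes

A valid assignment using 9 commercial breaks:
  break 1: 150 = 150
  break 2: 150 = 150
  break 3: 130 + 20 = 150
  break 4: 130 = 130
  break 5: 120 = 120
  break 6: 110 + 50 = 160
  break 7: 100 = 100
  break 8: 90 = 90
  break 9: 80 = 80
Every load is within 160 s, so 9 commercial breaks suffice.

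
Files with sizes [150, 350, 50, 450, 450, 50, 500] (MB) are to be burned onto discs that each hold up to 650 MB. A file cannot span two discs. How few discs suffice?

4

Total = 500 + 450 + 450 + 350 + 150 + 50 + 50 = 2000 MB.
Lower bound: ⌈2000/650⌉ = 4 discs.
A packing using 4 discs:
  disc 1: 500 + 150 = 650
  disc 2: 450 + 50 + 50 = 550
  disc 3: 450 = 450
  disc 4: 350 = 350
This matches the lower bound, so 4 is optimal.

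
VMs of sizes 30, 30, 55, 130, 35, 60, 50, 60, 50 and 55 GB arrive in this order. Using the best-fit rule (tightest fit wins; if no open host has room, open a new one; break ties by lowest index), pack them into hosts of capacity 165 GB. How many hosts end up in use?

4

  30 → host 1 (new)  [load 30/165]
  30 → host 1  [load 60/165]
  55 → host 1  [load 115/165]
  130 → host 2 (new)  [load 130/165]
  35 → host 2  [load 165/165]
  60 → host 3 (new)  [load 60/165]
  50 → host 1  [load 165/165]
  60 → host 3  [load 120/165]
  50 → host 4 (new)  [load 50/165]
  55 → host 4  [load 105/165]
4 hosts opened.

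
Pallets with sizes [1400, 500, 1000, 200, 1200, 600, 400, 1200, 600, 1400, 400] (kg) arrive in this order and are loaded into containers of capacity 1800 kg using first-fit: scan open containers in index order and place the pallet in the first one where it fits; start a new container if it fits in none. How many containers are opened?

  1400 → container 1 (new)  [load 1400/1800]
  500 → container 2 (new)  [load 500/1800]
  1000 → container 2  [load 1500/1800]
  200 → container 1  [load 1600/1800]
  1200 → container 3 (new)  [load 1200/1800]
  600 → container 3  [load 1800/1800]
  400 → container 4 (new)  [load 400/1800]
  1200 → container 4  [load 1600/1800]
  600 → container 5 (new)  [load 600/1800]
  1400 → container 6 (new)  [load 1400/1800]
  400 → container 5  [load 1000/1800]
6 containers opened.

6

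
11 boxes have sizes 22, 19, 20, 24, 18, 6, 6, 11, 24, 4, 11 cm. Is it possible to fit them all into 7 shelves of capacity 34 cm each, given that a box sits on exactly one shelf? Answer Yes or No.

Yes

A valid assignment using 6 shelves:
  shelf 1: 24 + 6 + 4 = 34
  shelf 2: 24 + 6 = 30
  shelf 3: 22 + 11 = 33
  shelf 4: 20 + 11 = 31
  shelf 5: 19 = 19
  shelf 6: 18 = 18
That uses only 6 ≤ 7, so 7 shelves are enough.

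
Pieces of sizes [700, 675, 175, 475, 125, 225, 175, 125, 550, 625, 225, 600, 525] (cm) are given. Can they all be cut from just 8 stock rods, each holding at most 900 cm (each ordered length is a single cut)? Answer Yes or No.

Yes

A valid assignment using 7 stock rods:
  stock rod 1: 700 + 175 = 875
  stock rod 2: 675 + 225 = 900
  stock rod 3: 625 + 225 = 850
  stock rod 4: 600 + 175 + 125 = 900
  stock rod 5: 550 + 125 = 675
  stock rod 6: 525 = 525
  stock rod 7: 475 = 475
That uses only 7 ≤ 8, so 8 stock rods are enough.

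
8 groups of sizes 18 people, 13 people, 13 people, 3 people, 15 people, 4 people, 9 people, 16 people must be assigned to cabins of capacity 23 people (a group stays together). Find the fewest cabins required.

Total = 18 + 16 + 15 + 13 + 13 + 9 + 4 + 3 = 91 people.
Lower bound: ⌈91/23⌉ = 4 cabins.
Also, 5 groups each exceed 23/2 people, and no two of those can share a cabin, so at least 5 cabins are needed.
A packing using 5 cabins:
  cabin 1: 18 + 4 = 22
  cabin 2: 16 + 3 = 19
  cabin 3: 15 = 15
  cabin 4: 13 + 9 = 22
  cabin 5: 13 = 13
This matches the lower bound, so 5 is optimal.

5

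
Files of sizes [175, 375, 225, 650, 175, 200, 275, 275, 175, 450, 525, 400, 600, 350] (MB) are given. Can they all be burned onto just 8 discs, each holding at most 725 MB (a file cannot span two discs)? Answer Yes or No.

A valid assignment using 8 discs:
  disc 1: 650 = 650
  disc 2: 600 = 600
  disc 3: 525 + 200 = 725
  disc 4: 450 + 275 = 725
  disc 5: 400 + 275 = 675
  disc 6: 375 + 350 = 725
  disc 7: 225 + 175 + 175 = 575
  disc 8: 175 = 175
Every load is within 725 MB, so 8 discs suffice.

Yes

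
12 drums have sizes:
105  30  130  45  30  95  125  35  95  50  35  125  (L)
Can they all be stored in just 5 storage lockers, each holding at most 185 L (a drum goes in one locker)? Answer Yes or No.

No

Total = 900 L; ⌈900/185⌉ = 5.
6 drums each exceed half the capacity and cannot share a locker, forcing at least 6 storage lockers.
At least 6 storage lockers are required, but only 5 are allowed.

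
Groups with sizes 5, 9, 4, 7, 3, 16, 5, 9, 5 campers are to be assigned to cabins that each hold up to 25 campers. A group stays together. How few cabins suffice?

3

Total = 16 + 9 + 9 + 7 + 5 + 5 + 5 + 4 + 3 = 63 campers.
Lower bound: ⌈63/25⌉ = 3 cabins.
A packing using 3 cabins:
  cabin 1: 16 + 9 = 25
  cabin 2: 9 + 7 + 5 + 4 = 25
  cabin 3: 5 + 5 + 3 = 13
This matches the lower bound, so 3 is optimal.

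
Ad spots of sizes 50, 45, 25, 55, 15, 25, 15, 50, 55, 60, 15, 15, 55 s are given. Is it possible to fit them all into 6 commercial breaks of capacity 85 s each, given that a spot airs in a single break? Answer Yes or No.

Total = 480 s; ⌈480/85⌉ = 6.
7 ad spots each exceed half the capacity and cannot share a break, forcing at least 7 commercial breaks.
At least 7 commercial breaks are required, but only 6 are allowed.

No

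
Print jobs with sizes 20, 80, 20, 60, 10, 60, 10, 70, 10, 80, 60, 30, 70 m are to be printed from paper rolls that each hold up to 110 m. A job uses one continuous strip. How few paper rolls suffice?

7

Total = 80 + 80 + 70 + 70 + 60 + 60 + 60 + 30 + 20 + 20 + 10 + 10 + 10 = 580 m.
Lower bound: ⌈580/110⌉ = 6 paper rolls.
Also, 7 print jobs each exceed 55 m, and no two of those can share a roll, so at least 7 paper rolls are needed.
A packing using 7 paper rolls:
  roll 1: 80 + 30 = 110
  roll 2: 80 + 20 + 10 = 110
  roll 3: 70 + 20 + 10 + 10 = 110
  roll 4: 70 = 70
  roll 5: 60 = 60
  roll 6: 60 = 60
  roll 7: 60 = 60
This matches the lower bound, so 7 is optimal.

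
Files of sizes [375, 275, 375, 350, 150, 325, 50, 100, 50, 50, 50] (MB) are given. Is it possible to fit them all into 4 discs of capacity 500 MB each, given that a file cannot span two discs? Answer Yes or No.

No

Total = 2150 MB; ⌈2150/500⌉ = 5.
At least 5 discs are required, but only 4 are allowed.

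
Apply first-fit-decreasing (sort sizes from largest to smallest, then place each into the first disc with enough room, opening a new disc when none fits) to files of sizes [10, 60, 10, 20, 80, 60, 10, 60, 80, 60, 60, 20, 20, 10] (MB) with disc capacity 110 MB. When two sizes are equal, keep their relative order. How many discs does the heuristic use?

Sorted descending: 80, 80, 60, 60, 60, 60, 60, 20, 20, 20, 10, 10, 10, 10.
  80 → disc 1 (new)  [load 80/110]
  80 → disc 2 (new)  [load 80/110]
  60 → disc 3 (new)  [load 60/110]
  60 → disc 4 (new)  [load 60/110]
  60 → disc 5 (new)  [load 60/110]
  60 → disc 6 (new)  [load 60/110]
  60 → disc 7 (new)  [load 60/110]
  20 → disc 1  [load 100/110]
  20 → disc 2  [load 100/110]
  20 → disc 3  [load 80/110]
  10 → disc 1  [load 110/110]
  10 → disc 2  [load 110/110]
  10 → disc 3  [load 90/110]
  10 → disc 3  [load 100/110]
7 discs opened.

7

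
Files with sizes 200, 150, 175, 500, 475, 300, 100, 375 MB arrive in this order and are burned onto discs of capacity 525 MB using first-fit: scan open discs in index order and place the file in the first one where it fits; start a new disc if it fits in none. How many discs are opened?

  200 → disc 1 (new)  [load 200/525]
  150 → disc 1  [load 350/525]
  175 → disc 1  [load 525/525]
  500 → disc 2 (new)  [load 500/525]
  475 → disc 3 (new)  [load 475/525]
  300 → disc 4 (new)  [load 300/525]
  100 → disc 4  [load 400/525]
  375 → disc 5 (new)  [load 375/525]
5 discs opened.

5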